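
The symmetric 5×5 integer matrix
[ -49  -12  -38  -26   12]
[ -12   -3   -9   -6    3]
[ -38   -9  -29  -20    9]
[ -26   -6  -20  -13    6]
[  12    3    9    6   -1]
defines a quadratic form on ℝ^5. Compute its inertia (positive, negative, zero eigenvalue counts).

step 0: pivot -49 → sign −
step 1: pivot -3/49 → sign −
step 2: pivot 2 → sign +
step 3: pivot 1 → sign +
step 4: pivot 2 → sign +
signature = (3, 2, 0)

Answer: (3, 2, 0)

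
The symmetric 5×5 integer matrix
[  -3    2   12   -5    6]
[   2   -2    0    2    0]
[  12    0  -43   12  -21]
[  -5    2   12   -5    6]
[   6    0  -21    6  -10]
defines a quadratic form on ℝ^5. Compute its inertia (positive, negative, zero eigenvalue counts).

step 0: pivot -3 → sign −
step 1: pivot -2/3 → sign −
step 2: pivot 101 → sign +
step 3: pivot 30/101 → sign +
step 4: pivot 1/5 → sign +
signature = (3, 2, 0)

Answer: (3, 2, 0)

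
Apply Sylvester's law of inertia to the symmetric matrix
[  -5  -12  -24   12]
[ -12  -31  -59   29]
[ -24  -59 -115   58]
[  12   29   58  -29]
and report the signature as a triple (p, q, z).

Answer: (1, 3, 0)

Derivation:
step 0: pivot -5 → sign −
step 1: pivot -11/5 → sign −
step 2: pivot 12/11 → sign +
step 3: pivot -1/4 → sign −
signature = (1, 3, 0)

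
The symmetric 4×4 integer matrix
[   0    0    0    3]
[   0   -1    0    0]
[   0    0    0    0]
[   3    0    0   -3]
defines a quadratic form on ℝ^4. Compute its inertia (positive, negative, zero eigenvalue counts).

step 0: pivot -1 → sign −
step 1: pivot -3 → sign −
step 2: pivot 3 → sign +
step 3: row/col 3 already zero → sign 0
signature = (1, 2, 1)

Answer: (1, 2, 1)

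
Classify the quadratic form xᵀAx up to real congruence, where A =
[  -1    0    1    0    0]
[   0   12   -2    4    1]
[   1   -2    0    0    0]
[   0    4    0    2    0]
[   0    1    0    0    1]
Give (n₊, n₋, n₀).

step 0: pivot -1 → sign −
step 1: pivot 12 → sign +
step 2: pivot 2/3 → sign +
step 3: pivot 7/8 → sign +
step 4: pivot -2/7 → sign −
signature = (3, 2, 0)

Answer: (3, 2, 0)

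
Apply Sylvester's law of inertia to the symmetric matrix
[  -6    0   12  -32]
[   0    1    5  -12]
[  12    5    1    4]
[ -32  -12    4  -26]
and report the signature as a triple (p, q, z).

step 0: pivot -6 → sign −
step 1: pivot 1 → sign +
step 2: pivot 2/3 → sign +
step 3: row/col 3 already zero → sign 0
signature = (2, 1, 1)

Answer: (2, 1, 1)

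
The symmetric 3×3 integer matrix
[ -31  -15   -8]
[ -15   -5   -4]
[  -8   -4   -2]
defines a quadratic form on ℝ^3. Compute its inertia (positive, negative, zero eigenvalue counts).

step 0: pivot -31 → sign −
step 1: pivot 70/31 → sign +
step 2: pivot 2/35 → sign +
signature = (2, 1, 0)

Answer: (2, 1, 0)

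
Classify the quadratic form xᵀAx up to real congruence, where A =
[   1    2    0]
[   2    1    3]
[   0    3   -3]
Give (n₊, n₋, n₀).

Answer: (1, 1, 1)

Derivation:
step 0: pivot 1 → sign +
step 1: pivot -3 → sign −
step 2: row/col 2 already zero → sign 0
signature = (1, 1, 1)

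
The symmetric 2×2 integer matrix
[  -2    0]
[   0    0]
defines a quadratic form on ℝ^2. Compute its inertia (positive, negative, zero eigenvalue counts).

Answer: (0, 1, 1)

Derivation:
step 0: pivot -2 → sign −
step 1: row/col 1 already zero → sign 0
signature = (0, 1, 1)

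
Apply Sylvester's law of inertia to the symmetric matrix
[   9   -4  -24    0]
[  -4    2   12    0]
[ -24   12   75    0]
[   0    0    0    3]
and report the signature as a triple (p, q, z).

Answer: (4, 0, 0)

Derivation:
step 0: pivot 9 → sign +
step 1: pivot 2/9 → sign +
step 2: pivot 3 → sign +
step 3: pivot 3 → sign +
signature = (4, 0, 0)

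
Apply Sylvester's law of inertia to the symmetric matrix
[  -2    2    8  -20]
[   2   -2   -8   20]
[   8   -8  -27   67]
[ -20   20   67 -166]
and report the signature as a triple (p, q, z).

step 0: pivot -2 → sign −
step 1: pivot 5 → sign +
step 2: pivot 1/5 → sign +
step 3: row/col 3 already zero → sign 0
signature = (2, 1, 1)

Answer: (2, 1, 1)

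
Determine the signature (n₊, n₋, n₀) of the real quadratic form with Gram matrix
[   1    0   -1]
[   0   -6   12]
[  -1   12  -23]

Answer: (1, 1, 1)

Derivation:
step 0: pivot 1 → sign +
step 1: pivot -6 → sign −
step 2: row/col 2 already zero → sign 0
signature = (1, 1, 1)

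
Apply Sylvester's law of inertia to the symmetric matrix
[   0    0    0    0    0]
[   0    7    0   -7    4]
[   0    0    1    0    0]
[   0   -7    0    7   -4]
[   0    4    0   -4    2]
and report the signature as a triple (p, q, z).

Answer: (2, 1, 2)

Derivation:
step 0: pivot 7 → sign +
step 1: pivot 1 → sign +
step 2: pivot -2/7 → sign −
step 3: row/col 3 already zero → sign 0
step 4: row/col 4 already zero → sign 0
signature = (2, 1, 2)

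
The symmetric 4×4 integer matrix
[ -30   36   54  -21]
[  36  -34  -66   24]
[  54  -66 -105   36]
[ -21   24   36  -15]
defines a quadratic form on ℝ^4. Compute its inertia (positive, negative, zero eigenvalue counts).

Answer: (2, 2, 0)

Derivation:
step 0: pivot -30 → sign −
step 1: pivot 46/5 → sign +
step 2: pivot -183/23 → sign −
step 3: pivot 3/122 → sign +
signature = (2, 2, 0)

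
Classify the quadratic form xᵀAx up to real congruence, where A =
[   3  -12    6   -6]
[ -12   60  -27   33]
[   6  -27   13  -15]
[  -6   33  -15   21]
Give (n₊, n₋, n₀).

Answer: (3, 0, 1)

Derivation:
step 0: pivot 3 → sign +
step 1: pivot 12 → sign +
step 2: pivot 1/4 → sign +
step 3: row/col 3 already zero → sign 0
signature = (3, 0, 1)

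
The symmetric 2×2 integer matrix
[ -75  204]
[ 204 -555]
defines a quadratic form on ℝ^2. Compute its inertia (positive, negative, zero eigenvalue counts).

Answer: (0, 2, 0)

Derivation:
step 0: pivot -75 → sign −
step 1: pivot -3/25 → sign −
signature = (0, 2, 0)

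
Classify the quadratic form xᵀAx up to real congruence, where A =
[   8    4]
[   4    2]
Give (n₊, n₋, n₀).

Answer: (1, 0, 1)

Derivation:
step 0: pivot 8 → sign +
step 1: row/col 1 already zero → sign 0
signature = (1, 0, 1)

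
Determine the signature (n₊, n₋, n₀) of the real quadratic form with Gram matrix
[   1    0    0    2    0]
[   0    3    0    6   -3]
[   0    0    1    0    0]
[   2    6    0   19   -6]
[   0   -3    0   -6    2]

Answer: (4, 1, 0)

Derivation:
step 0: pivot 1 → sign +
step 1: pivot 3 → sign +
step 2: pivot 1 → sign +
step 3: pivot 3 → sign +
step 4: pivot -1 → sign −
signature = (4, 1, 0)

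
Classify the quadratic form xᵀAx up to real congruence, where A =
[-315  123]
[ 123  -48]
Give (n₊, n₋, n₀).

step 0: pivot -315 → sign −
step 1: pivot 1/35 → sign +
signature = (1, 1, 0)

Answer: (1, 1, 0)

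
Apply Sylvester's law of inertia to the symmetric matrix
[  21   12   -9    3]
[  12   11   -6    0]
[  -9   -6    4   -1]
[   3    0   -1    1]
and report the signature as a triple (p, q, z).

Answer: (2, 1, 1)

Derivation:
step 0: pivot 21 → sign +
step 1: pivot 29/7 → sign +
step 2: pivot -1/29 → sign −
step 3: row/col 3 already zero → sign 0
signature = (2, 1, 1)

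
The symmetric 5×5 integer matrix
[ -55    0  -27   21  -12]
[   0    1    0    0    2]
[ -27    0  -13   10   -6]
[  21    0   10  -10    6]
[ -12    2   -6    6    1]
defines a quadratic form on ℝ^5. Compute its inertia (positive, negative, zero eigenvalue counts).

Answer: (3, 2, 0)

Derivation:
step 0: pivot -55 → sign −
step 1: pivot 1 → sign +
step 2: pivot 14/55 → sign +
step 3: pivot -33/14 → sign −
step 4: pivot 3/11 → sign +
signature = (3, 2, 0)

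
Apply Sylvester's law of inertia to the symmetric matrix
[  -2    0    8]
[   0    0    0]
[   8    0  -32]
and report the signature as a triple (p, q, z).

step 0: pivot -2 → sign −
step 1: row/col 1 already zero → sign 0
step 2: row/col 2 already zero → sign 0
signature = (0, 1, 2)

Answer: (0, 1, 2)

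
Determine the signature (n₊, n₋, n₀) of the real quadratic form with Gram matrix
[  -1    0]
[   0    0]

Answer: (0, 1, 1)

Derivation:
step 0: pivot -1 → sign −
step 1: row/col 1 already zero → sign 0
signature = (0, 1, 1)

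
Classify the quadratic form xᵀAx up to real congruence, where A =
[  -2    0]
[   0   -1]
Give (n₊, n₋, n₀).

step 0: pivot -2 → sign −
step 1: pivot -1 → sign −
signature = (0, 2, 0)

Answer: (0, 2, 0)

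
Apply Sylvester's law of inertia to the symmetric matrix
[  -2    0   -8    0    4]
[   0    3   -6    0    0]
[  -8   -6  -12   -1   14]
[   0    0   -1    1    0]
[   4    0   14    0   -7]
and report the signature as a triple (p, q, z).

step 0: pivot -2 → sign −
step 1: pivot 3 → sign +
step 2: pivot 8 → sign +
step 3: pivot 7/8 → sign +
step 4: pivot 3/7 → sign +
signature = (4, 1, 0)

Answer: (4, 1, 0)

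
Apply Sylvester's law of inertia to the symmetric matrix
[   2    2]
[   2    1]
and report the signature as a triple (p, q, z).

Answer: (1, 1, 0)

Derivation:
step 0: pivot 2 → sign +
step 1: pivot -1 → sign −
signature = (1, 1, 0)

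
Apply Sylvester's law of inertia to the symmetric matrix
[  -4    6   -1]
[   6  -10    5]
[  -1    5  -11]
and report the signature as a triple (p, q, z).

Answer: (1, 2, 0)

Derivation:
step 0: pivot -4 → sign −
step 1: pivot -1 → sign −
step 2: pivot 3/2 → sign +
signature = (1, 2, 0)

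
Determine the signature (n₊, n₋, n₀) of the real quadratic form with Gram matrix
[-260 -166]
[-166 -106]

step 0: pivot -260 → sign −
step 1: pivot -1/65 → sign −
signature = (0, 2, 0)

Answer: (0, 2, 0)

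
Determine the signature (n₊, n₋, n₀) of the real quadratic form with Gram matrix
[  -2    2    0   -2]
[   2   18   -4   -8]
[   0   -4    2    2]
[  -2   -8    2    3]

Answer: (2, 1, 1)

Derivation:
step 0: pivot -2 → sign −
step 1: pivot 20 → sign +
step 2: pivot 6/5 → sign +
step 3: row/col 3 already zero → sign 0
signature = (2, 1, 1)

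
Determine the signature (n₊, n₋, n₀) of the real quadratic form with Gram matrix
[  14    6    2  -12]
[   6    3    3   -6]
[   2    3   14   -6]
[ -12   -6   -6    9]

step 0: pivot 14 → sign +
step 1: pivot 3/7 → sign +
step 2: pivot 3 → sign +
step 3: pivot -3 → sign −
signature = (3, 1, 0)

Answer: (3, 1, 0)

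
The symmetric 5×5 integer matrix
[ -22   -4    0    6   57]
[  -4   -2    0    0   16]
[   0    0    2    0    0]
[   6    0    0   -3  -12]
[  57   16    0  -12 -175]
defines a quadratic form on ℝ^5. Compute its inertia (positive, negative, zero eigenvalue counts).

Answer: (2, 3, 0)

Derivation:
step 0: pivot -22 → sign −
step 1: pivot -14/11 → sign −
step 2: pivot 2 → sign +
step 3: pivot -3/7 → sign −
step 4: pivot 3/2 → sign +
signature = (2, 3, 0)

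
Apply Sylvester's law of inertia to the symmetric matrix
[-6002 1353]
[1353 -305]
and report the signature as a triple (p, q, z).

Answer: (0, 2, 0)

Derivation:
step 0: pivot -6002 → sign −
step 1: pivot -1/6002 → sign −
signature = (0, 2, 0)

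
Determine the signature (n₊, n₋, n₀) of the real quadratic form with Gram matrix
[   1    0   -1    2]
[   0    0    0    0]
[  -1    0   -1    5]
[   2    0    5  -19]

step 0: pivot 1 → sign +
step 1: pivot -2 → sign −
step 2: pivot 3/2 → sign +
step 3: row/col 3 already zero → sign 0
signature = (2, 1, 1)

Answer: (2, 1, 1)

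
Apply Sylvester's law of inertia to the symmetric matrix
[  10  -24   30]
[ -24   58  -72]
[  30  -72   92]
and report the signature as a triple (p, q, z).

Answer: (3, 0, 0)

Derivation:
step 0: pivot 10 → sign +
step 1: pivot 2/5 → sign +
step 2: pivot 2 → sign +
signature = (3, 0, 0)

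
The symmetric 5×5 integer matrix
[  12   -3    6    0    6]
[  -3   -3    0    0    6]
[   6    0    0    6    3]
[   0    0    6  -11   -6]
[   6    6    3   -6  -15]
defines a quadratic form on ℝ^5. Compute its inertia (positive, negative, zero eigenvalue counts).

step 0: pivot 12 → sign +
step 1: pivot -15/4 → sign −
step 2: pivot -12/5 → sign −
step 3: pivot 4 → sign +
step 4: pivot 3/16 → sign +
signature = (3, 2, 0)

Answer: (3, 2, 0)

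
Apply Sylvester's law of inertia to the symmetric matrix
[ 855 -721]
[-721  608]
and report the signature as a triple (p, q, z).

step 0: pivot 855 → sign +
step 1: pivot -1/855 → sign −
signature = (1, 1, 0)

Answer: (1, 1, 0)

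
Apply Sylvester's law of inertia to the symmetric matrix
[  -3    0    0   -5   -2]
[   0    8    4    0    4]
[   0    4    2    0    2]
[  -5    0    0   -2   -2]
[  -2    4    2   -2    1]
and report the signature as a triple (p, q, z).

step 0: pivot -3 → sign −
step 1: pivot 8 → sign +
step 2: pivot 19/3 → sign +
step 3: pivot 1/19 → sign +
step 4: row/col 4 already zero → sign 0
signature = (3, 1, 1)

Answer: (3, 1, 1)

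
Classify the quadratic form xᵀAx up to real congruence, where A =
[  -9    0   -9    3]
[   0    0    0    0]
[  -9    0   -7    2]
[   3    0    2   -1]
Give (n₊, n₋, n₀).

step 0: pivot -9 → sign −
step 1: pivot 2 → sign +
step 2: pivot -1/2 → sign −
step 3: row/col 3 already zero → sign 0
signature = (1, 2, 1)

Answer: (1, 2, 1)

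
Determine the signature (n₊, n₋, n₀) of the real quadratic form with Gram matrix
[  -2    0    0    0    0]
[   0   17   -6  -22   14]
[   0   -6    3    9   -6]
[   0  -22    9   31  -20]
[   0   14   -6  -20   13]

Answer: (3, 1, 1)

Derivation:
step 0: pivot -2 → sign −
step 1: pivot 17 → sign +
step 2: pivot 15/17 → sign +
step 3: pivot 4/5 → sign +
step 4: row/col 4 already zero → sign 0
signature = (3, 1, 1)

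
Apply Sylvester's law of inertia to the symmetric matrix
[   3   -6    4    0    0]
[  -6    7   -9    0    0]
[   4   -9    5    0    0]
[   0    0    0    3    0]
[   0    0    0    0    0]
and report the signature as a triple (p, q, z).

step 0: pivot 3 → sign +
step 1: pivot -5 → sign −
step 2: pivot -2/15 → sign −
step 3: pivot 3 → sign +
step 4: row/col 4 already zero → sign 0
signature = (2, 2, 1)

Answer: (2, 2, 1)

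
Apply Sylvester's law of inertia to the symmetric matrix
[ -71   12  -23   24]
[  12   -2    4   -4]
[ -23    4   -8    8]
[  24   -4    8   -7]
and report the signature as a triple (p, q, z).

step 0: pivot -71 → sign −
step 1: pivot 2/71 → sign +
step 2: pivot -1 → sign −
step 3: pivot 1 → sign +
signature = (2, 2, 0)

Answer: (2, 2, 0)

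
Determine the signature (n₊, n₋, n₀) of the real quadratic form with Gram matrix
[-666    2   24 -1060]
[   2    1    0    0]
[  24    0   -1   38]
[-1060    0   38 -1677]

Answer: (2, 2, 0)

Derivation:
step 0: pivot -666 → sign −
step 1: pivot 335/333 → sign +
step 2: pivot -47/335 → sign −
step 3: pivot 1/47 → sign +
signature = (2, 2, 0)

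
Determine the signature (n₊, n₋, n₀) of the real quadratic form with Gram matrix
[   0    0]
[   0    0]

Answer: (0, 0, 2)

Derivation:
step 0: row/col 0 already zero → sign 0
step 1: row/col 1 already zero → sign 0
signature = (0, 0, 2)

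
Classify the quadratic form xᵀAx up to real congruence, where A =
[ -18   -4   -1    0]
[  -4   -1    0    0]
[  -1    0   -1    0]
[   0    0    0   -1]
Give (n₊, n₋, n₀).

step 0: pivot -18 → sign −
step 1: pivot -1/9 → sign −
step 2: pivot -1/2 → sign −
step 3: pivot -1 → sign −
signature = (0, 4, 0)

Answer: (0, 4, 0)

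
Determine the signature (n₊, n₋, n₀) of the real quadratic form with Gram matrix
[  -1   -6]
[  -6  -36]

Answer: (0, 1, 1)

Derivation:
step 0: pivot -1 → sign −
step 1: row/col 1 already zero → sign 0
signature = (0, 1, 1)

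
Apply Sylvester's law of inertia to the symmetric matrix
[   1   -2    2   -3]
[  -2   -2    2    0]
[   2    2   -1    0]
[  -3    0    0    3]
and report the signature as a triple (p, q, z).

Answer: (2, 1, 1)

Derivation:
step 0: pivot 1 → sign +
step 1: pivot -6 → sign −
step 2: pivot 1 → sign +
step 3: row/col 3 already zero → sign 0
signature = (2, 1, 1)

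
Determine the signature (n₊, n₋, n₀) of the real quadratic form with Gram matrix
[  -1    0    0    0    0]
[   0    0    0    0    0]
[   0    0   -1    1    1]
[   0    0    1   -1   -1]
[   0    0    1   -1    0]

Answer: (1, 2, 2)

Derivation:
step 0: pivot -1 → sign −
step 1: pivot -1 → sign −
step 2: pivot 1 → sign +
step 3: row/col 3 already zero → sign 0
step 4: row/col 4 already zero → sign 0
signature = (1, 2, 2)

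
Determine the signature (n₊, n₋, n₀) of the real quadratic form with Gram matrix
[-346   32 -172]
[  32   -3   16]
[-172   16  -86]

Answer: (0, 3, 0)

Derivation:
step 0: pivot -346 → sign −
step 1: pivot -7/173 → sign −
step 2: pivot -2/7 → sign −
signature = (0, 3, 0)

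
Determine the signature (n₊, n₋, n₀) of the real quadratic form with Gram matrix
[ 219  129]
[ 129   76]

Answer: (2, 0, 0)

Derivation:
step 0: pivot 219 → sign +
step 1: pivot 1/73 → sign +
signature = (2, 0, 0)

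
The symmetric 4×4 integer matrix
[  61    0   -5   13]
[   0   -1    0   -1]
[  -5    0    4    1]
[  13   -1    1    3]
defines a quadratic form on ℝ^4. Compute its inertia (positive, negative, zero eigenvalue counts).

step 0: pivot 61 → sign +
step 1: pivot -1 → sign −
step 2: pivot 219/61 → sign +
step 3: pivot 3/73 → sign +
signature = (3, 1, 0)

Answer: (3, 1, 0)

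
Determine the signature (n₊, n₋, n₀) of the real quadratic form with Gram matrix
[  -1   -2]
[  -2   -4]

step 0: pivot -1 → sign −
step 1: row/col 1 already zero → sign 0
signature = (0, 1, 1)

Answer: (0, 1, 1)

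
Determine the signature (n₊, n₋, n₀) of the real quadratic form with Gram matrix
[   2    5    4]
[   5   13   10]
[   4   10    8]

step 0: pivot 2 → sign +
step 1: pivot 1/2 → sign +
step 2: row/col 2 already zero → sign 0
signature = (2, 0, 1)

Answer: (2, 0, 1)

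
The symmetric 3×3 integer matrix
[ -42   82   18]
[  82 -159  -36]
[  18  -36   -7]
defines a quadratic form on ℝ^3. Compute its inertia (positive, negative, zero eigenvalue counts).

step 0: pivot -42 → sign −
step 1: pivot 23/21 → sign +
step 2: pivot 1/23 → sign +
signature = (2, 1, 0)

Answer: (2, 1, 0)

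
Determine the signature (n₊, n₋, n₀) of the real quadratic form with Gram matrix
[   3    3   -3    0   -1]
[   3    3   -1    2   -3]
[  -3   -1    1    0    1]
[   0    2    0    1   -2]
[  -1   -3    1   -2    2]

Answer: (2, 3, 0)

Derivation:
step 0: pivot 3 → sign +
step 1: pivot -2 → sign −
step 2: pivot 2 → sign +
step 3: pivot -1 → sign −
step 4: pivot -1/3 → sign −
signature = (2, 3, 0)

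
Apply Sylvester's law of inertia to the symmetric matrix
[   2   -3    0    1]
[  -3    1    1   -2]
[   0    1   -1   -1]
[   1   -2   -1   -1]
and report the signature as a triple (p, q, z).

step 0: pivot 2 → sign +
step 1: pivot -7/2 → sign −
step 2: pivot -5/7 → sign −
step 3: pivot 2/5 → sign +
signature = (2, 2, 0)

Answer: (2, 2, 0)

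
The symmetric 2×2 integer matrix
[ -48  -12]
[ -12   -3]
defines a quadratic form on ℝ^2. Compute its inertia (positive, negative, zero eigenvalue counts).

step 0: pivot -48 → sign −
step 1: row/col 1 already zero → sign 0
signature = (0, 1, 1)

Answer: (0, 1, 1)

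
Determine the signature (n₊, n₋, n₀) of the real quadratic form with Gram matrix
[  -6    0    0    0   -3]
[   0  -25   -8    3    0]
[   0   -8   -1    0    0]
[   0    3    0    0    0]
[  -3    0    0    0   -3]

Answer: (1, 4, 0)

Derivation:
step 0: pivot -6 → sign −
step 1: pivot -25 → sign −
step 2: pivot 39/25 → sign +
step 3: pivot -3/13 → sign −
step 4: pivot -3/2 → sign −
signature = (1, 4, 0)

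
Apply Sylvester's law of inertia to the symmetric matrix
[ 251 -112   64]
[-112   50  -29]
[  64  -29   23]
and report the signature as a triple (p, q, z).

step 0: pivot 251 → sign +
step 1: pivot 6/251 → sign +
step 2: pivot -3/2 → sign −
signature = (2, 1, 0)

Answer: (2, 1, 0)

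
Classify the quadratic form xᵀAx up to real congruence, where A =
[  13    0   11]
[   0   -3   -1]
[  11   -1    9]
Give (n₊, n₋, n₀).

Answer: (2, 1, 0)

Derivation:
step 0: pivot 13 → sign +
step 1: pivot -3 → sign −
step 2: pivot 1/39 → sign +
signature = (2, 1, 0)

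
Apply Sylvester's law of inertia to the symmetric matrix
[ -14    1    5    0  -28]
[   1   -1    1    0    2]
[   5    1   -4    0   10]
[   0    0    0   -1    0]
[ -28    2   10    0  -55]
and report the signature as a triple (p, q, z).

Answer: (1, 4, 0)

Derivation:
step 0: pivot -14 → sign −
step 1: pivot -13/14 → sign −
step 2: pivot -3/13 → sign −
step 3: pivot -1 → sign −
step 4: pivot 1 → sign +
signature = (1, 4, 0)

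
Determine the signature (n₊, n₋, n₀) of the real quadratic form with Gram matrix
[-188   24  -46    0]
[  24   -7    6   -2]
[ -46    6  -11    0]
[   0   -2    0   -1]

Answer: (1, 2, 1)

Derivation:
step 0: pivot -188 → sign −
step 1: pivot -185/47 → sign −
step 2: pivot 48/185 → sign +
step 3: row/col 3 already zero → sign 0
signature = (1, 2, 1)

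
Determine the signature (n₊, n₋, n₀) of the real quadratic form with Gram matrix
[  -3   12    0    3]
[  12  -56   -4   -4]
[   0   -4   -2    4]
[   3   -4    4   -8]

Answer: (1, 2, 1)

Derivation:
step 0: pivot -3 → sign −
step 1: pivot -8 → sign −
step 2: pivot 3 → sign +
step 3: row/col 3 already zero → sign 0
signature = (1, 2, 1)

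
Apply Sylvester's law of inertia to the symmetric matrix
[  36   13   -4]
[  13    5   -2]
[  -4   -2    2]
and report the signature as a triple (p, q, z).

Answer: (3, 0, 0)

Derivation:
step 0: pivot 36 → sign +
step 1: pivot 11/36 → sign +
step 2: pivot 6/11 → sign +
signature = (3, 0, 0)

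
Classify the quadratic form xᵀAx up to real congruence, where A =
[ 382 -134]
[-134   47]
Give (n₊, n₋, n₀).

Answer: (1, 1, 0)

Derivation:
step 0: pivot 382 → sign +
step 1: pivot -1/191 → sign −
signature = (1, 1, 0)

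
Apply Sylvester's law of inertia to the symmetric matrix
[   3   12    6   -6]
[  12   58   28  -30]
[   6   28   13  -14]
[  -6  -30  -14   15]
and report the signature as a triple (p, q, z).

Answer: (2, 2, 0)

Derivation:
step 0: pivot 3 → sign +
step 1: pivot 10 → sign +
step 2: pivot -3/5 → sign −
step 3: pivot -1/3 → sign −
signature = (2, 2, 0)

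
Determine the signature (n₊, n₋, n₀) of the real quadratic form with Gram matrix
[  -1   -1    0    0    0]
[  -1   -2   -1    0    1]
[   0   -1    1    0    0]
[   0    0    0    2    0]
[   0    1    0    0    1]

step 0: pivot -1 → sign −
step 1: pivot -1 → sign −
step 2: pivot 2 → sign +
step 3: pivot 2 → sign +
step 4: pivot 3/2 → sign +
signature = (3, 2, 0)

Answer: (3, 2, 0)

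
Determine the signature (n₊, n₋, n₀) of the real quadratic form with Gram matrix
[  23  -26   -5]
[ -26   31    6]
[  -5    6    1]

step 0: pivot 23 → sign +
step 1: pivot 37/23 → sign +
step 2: pivot -6/37 → sign −
signature = (2, 1, 0)

Answer: (2, 1, 0)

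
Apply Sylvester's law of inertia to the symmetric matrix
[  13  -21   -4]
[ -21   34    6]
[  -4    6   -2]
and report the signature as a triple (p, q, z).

step 0: pivot 13 → sign +
step 1: pivot 1/13 → sign +
step 2: pivot -6 → sign −
signature = (2, 1, 0)

Answer: (2, 1, 0)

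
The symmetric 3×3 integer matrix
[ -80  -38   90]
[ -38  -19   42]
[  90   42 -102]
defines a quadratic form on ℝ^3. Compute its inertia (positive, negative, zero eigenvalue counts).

Answer: (0, 3, 0)

Derivation:
step 0: pivot -80 → sign −
step 1: pivot -19/20 → sign −
step 2: pivot -3/19 → sign −
signature = (0, 3, 0)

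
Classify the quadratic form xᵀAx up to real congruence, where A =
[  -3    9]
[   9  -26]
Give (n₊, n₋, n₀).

step 0: pivot -3 → sign −
step 1: pivot 1 → sign +
signature = (1, 1, 0)

Answer: (1, 1, 0)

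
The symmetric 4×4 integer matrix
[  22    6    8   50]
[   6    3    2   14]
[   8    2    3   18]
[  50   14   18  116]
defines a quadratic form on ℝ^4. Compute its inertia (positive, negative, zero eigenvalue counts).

Answer: (4, 0, 0)

Derivation:
step 0: pivot 22 → sign +
step 1: pivot 15/11 → sign +
step 2: pivot 1/15 → sign +
step 3: pivot 2 → sign +
signature = (4, 0, 0)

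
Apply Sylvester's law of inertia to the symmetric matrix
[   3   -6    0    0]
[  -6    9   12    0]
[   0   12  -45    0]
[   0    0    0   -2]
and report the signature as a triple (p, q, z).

step 0: pivot 3 → sign +
step 1: pivot -3 → sign −
step 2: pivot 3 → sign +
step 3: pivot -2 → sign −
signature = (2, 2, 0)

Answer: (2, 2, 0)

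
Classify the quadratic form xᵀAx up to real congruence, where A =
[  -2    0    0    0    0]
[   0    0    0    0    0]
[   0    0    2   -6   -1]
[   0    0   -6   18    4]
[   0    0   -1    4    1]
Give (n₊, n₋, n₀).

step 0: pivot -2 → sign −
step 1: pivot 2 → sign +
step 2: pivot 1/2 → sign +
step 3: pivot -2 → sign −
step 4: row/col 4 already zero → sign 0
signature = (2, 2, 1)

Answer: (2, 2, 1)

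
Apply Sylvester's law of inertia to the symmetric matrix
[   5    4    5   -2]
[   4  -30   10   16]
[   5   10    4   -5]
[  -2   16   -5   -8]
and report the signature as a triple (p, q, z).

step 0: pivot 5 → sign +
step 1: pivot -166/5 → sign −
step 2: pivot 7/83 → sign +
step 3: pivot 1/7 → sign +
signature = (3, 1, 0)

Answer: (3, 1, 0)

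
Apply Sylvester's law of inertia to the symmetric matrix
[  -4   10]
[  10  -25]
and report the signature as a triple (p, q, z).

step 0: pivot -4 → sign −
step 1: row/col 1 already zero → sign 0
signature = (0, 1, 1)

Answer: (0, 1, 1)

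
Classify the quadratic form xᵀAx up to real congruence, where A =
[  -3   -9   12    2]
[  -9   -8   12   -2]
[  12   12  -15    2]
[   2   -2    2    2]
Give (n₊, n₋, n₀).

step 0: pivot -3 → sign −
step 1: pivot 19 → sign +
step 2: pivot 51/19 → sign +
step 3: pivot -2/51 → sign −
signature = (2, 2, 0)

Answer: (2, 2, 0)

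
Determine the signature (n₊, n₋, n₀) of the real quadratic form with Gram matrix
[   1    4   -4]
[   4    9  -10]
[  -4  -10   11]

step 0: pivot 1 → sign +
step 1: pivot -7 → sign −
step 2: pivot 1/7 → sign +
signature = (2, 1, 0)

Answer: (2, 1, 0)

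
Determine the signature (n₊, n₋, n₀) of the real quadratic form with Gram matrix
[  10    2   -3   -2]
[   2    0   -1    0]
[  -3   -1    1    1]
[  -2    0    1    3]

step 0: pivot 10 → sign +
step 1: pivot -2/5 → sign −
step 2: pivot 1/2 → sign +
step 3: pivot 3 → sign +
signature = (3, 1, 0)

Answer: (3, 1, 0)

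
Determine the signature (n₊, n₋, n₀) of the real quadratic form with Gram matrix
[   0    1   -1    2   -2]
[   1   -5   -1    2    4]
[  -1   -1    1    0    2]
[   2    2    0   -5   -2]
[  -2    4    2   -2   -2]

step 0: pivot -5 → sign −
step 1: pivot 1/5 → sign +
step 2: pivot -6 → sign −
step 3: pivot -1/3 → sign −
step 4: row/col 4 already zero → sign 0
signature = (1, 3, 1)

Answer: (1, 3, 1)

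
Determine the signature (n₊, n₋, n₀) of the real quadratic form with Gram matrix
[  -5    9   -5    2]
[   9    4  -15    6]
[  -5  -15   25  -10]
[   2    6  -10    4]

step 0: pivot -5 → sign −
step 1: pivot 101/5 → sign +
step 2: pivot 150/101 → sign +
step 3: row/col 3 already zero → sign 0
signature = (2, 1, 1)

Answer: (2, 1, 1)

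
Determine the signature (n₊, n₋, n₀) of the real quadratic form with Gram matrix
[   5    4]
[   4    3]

step 0: pivot 5 → sign +
step 1: pivot -1/5 → sign −
signature = (1, 1, 0)

Answer: (1, 1, 0)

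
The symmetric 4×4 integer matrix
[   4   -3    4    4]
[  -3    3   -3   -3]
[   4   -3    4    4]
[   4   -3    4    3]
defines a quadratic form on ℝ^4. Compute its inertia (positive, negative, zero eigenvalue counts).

Answer: (2, 1, 1)

Derivation:
step 0: pivot 4 → sign +
step 1: pivot 3/4 → sign +
step 2: pivot -1 → sign −
step 3: row/col 3 already zero → sign 0
signature = (2, 1, 1)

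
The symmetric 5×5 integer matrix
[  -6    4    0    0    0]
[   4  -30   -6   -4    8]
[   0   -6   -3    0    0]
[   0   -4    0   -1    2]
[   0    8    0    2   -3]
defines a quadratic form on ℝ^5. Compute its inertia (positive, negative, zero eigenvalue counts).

step 0: pivot -6 → sign −
step 1: pivot -82/3 → sign −
step 2: pivot -69/41 → sign −
step 3: pivot 1/23 → sign +
step 4: pivot 1 → sign +
signature = (2, 3, 0)

Answer: (2, 3, 0)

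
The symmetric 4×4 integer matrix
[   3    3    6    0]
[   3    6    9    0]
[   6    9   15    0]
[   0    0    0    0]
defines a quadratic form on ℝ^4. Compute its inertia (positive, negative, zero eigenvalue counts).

Answer: (2, 0, 2)

Derivation:
step 0: pivot 3 → sign +
step 1: pivot 3 → sign +
step 2: row/col 2 already zero → sign 0
step 3: row/col 3 already zero → sign 0
signature = (2, 0, 2)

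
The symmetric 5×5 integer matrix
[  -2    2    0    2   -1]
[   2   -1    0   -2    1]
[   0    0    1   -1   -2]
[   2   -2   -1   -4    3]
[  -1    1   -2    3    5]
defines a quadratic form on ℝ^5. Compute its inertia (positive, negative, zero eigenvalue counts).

step 0: pivot -2 → sign −
step 1: pivot 1 → sign +
step 2: pivot 1 → sign +
step 3: pivot -3 → sign −
step 4: pivot 3/2 → sign +
signature = (3, 2, 0)

Answer: (3, 2, 0)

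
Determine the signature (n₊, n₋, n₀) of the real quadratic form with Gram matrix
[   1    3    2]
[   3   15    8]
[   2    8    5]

Answer: (3, 0, 0)

Derivation:
step 0: pivot 1 → sign +
step 1: pivot 6 → sign +
step 2: pivot 1/3 → sign +
signature = (3, 0, 0)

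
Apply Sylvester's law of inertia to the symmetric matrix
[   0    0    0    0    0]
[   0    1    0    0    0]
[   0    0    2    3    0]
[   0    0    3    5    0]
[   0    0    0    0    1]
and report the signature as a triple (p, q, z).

step 0: pivot 1 → sign +
step 1: pivot 2 → sign +
step 2: pivot 1/2 → sign +
step 3: pivot 1 → sign +
step 4: row/col 4 already zero → sign 0
signature = (4, 0, 1)

Answer: (4, 0, 1)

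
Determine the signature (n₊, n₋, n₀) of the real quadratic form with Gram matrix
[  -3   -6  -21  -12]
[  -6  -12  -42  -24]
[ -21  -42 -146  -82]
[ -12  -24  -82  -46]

step 0: pivot -3 → sign −
step 1: pivot 1 → sign +
step 2: pivot -2 → sign −
step 3: row/col 3 already zero → sign 0
signature = (1, 2, 1)

Answer: (1, 2, 1)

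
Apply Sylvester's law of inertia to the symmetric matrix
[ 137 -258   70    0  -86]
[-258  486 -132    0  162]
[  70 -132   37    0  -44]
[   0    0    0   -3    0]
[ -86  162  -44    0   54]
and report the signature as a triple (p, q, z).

step 0: pivot 137 → sign +
step 1: pivot 18/137 → sign +
step 2: pivot 1 → sign +
step 3: pivot -3 → sign −
step 4: row/col 4 already zero → sign 0
signature = (3, 1, 1)

Answer: (3, 1, 1)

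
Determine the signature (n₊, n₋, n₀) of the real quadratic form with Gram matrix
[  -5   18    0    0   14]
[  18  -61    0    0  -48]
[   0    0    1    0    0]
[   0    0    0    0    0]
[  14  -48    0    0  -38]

step 0: pivot -5 → sign −
step 1: pivot 19/5 → sign +
step 2: pivot 1 → sign +
step 3: pivot -6/19 → sign −
step 4: row/col 4 already zero → sign 0
signature = (2, 2, 1)

Answer: (2, 2, 1)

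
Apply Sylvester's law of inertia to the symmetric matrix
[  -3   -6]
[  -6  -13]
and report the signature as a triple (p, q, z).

step 0: pivot -3 → sign −
step 1: pivot -1 → sign −
signature = (0, 2, 0)

Answer: (0, 2, 0)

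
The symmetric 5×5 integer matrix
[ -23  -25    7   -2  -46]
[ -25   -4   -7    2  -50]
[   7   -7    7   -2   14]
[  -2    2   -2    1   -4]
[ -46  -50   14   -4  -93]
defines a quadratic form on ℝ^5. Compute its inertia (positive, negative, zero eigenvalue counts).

Answer: (2, 3, 0)

Derivation:
step 0: pivot -23 → sign −
step 1: pivot 533/23 → sign +
step 2: pivot -42/533 → sign −
step 3: pivot 3/7 → sign +
step 4: pivot -1 → sign −
signature = (2, 3, 0)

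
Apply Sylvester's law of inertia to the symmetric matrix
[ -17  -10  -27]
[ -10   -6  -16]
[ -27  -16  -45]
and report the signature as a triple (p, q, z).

step 0: pivot -17 → sign −
step 1: pivot -2/17 → sign −
step 2: pivot -2 → sign −
signature = (0, 3, 0)

Answer: (0, 3, 0)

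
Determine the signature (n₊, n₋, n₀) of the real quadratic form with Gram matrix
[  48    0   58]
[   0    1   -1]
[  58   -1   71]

Answer: (2, 1, 0)

Derivation:
step 0: pivot 48 → sign +
step 1: pivot 1 → sign +
step 2: pivot -1/12 → sign −
signature = (2, 1, 0)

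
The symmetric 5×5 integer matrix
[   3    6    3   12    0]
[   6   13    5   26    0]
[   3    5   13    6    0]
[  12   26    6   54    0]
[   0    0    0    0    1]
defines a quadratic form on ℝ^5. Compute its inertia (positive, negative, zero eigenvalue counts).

Answer: (5, 0, 0)

Derivation:
step 0: pivot 3 → sign +
step 1: pivot 1 → sign +
step 2: pivot 9 → sign +
step 3: pivot 2/9 → sign +
step 4: pivot 1 → sign +
signature = (5, 0, 0)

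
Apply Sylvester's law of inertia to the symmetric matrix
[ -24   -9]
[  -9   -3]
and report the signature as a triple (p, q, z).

step 0: pivot -24 → sign −
step 1: pivot 3/8 → sign +
signature = (1, 1, 0)

Answer: (1, 1, 0)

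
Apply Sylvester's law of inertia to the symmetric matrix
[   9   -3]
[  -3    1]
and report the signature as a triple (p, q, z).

step 0: pivot 9 → sign +
step 1: row/col 1 already zero → sign 0
signature = (1, 0, 1)

Answer: (1, 0, 1)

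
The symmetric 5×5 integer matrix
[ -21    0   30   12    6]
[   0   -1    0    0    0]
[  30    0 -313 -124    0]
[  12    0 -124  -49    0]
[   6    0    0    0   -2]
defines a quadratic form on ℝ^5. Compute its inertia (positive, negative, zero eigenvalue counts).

step 0: pivot -21 → sign −
step 1: pivot -1 → sign −
step 2: pivot -1891/7 → sign −
step 3: pivot 237/1891 → sign +
step 4: pivot -2/79 → sign −
signature = (1, 4, 0)

Answer: (1, 4, 0)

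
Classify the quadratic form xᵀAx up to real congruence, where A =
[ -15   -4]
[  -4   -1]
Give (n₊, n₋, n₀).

Answer: (1, 1, 0)

Derivation:
step 0: pivot -15 → sign −
step 1: pivot 1/15 → sign +
signature = (1, 1, 0)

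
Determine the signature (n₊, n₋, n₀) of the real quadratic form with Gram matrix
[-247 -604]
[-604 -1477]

Answer: (0, 2, 0)

Derivation:
step 0: pivot -247 → sign −
step 1: pivot -3/247 → sign −
signature = (0, 2, 0)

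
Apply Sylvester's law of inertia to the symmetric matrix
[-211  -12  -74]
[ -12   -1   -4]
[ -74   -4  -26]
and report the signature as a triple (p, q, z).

Answer: (1, 2, 0)

Derivation:
step 0: pivot -211 → sign −
step 1: pivot -67/211 → sign −
step 2: pivot 6/67 → sign +
signature = (1, 2, 0)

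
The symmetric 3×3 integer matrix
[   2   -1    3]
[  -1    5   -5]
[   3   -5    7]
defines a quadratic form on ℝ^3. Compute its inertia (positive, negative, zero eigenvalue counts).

step 0: pivot 2 → sign +
step 1: pivot 9/2 → sign +
step 2: pivot -2/9 → sign −
signature = (2, 1, 0)

Answer: (2, 1, 0)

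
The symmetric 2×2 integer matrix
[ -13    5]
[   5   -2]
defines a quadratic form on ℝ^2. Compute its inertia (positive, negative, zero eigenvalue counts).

Answer: (0, 2, 0)

Derivation:
step 0: pivot -13 → sign −
step 1: pivot -1/13 → sign −
signature = (0, 2, 0)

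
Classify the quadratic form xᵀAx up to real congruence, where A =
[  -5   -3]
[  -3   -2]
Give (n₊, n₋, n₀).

step 0: pivot -5 → sign −
step 1: pivot -1/5 → sign −
signature = (0, 2, 0)

Answer: (0, 2, 0)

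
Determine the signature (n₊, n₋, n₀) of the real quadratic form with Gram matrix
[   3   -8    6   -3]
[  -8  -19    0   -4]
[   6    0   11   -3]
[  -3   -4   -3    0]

step 0: pivot 3 → sign +
step 1: pivot -121/3 → sign −
step 2: pivot 647/121 → sign +
step 3: pivot -6/647 → sign −
signature = (2, 2, 0)

Answer: (2, 2, 0)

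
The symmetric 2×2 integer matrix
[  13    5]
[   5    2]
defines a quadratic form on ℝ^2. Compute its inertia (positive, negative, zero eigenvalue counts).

Answer: (2, 0, 0)

Derivation:
step 0: pivot 13 → sign +
step 1: pivot 1/13 → sign +
signature = (2, 0, 0)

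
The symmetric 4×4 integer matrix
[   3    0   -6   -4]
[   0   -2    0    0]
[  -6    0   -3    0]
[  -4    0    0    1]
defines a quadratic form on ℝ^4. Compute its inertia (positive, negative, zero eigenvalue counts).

Answer: (1, 3, 0)

Derivation:
step 0: pivot 3 → sign +
step 1: pivot -2 → sign −
step 2: pivot -15 → sign −
step 3: pivot -1/15 → sign −
signature = (1, 3, 0)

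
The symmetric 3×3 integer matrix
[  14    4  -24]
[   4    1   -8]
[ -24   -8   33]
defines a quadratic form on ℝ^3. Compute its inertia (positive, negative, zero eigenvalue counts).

Answer: (2, 1, 0)

Derivation:
step 0: pivot 14 → sign +
step 1: pivot -1/7 → sign −
step 2: pivot 1 → sign +
signature = (2, 1, 0)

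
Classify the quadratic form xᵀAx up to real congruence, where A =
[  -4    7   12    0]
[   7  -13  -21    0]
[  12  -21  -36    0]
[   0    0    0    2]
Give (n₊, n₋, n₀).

Answer: (1, 2, 1)

Derivation:
step 0: pivot -4 → sign −
step 1: pivot -3/4 → sign −
step 2: pivot 2 → sign +
step 3: row/col 3 already zero → sign 0
signature = (1, 2, 1)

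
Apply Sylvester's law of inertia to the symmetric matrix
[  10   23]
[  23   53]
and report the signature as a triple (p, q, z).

step 0: pivot 10 → sign +
step 1: pivot 1/10 → sign +
signature = (2, 0, 0)

Answer: (2, 0, 0)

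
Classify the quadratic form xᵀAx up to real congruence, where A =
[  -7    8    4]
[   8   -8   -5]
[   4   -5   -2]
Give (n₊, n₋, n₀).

step 0: pivot -7 → sign −
step 1: pivot 8/7 → sign +
step 2: pivot 1/8 → sign +
signature = (2, 1, 0)

Answer: (2, 1, 0)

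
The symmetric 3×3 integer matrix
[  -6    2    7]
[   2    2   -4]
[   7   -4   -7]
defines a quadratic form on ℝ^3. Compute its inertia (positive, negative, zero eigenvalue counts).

step 0: pivot -6 → sign −
step 1: pivot 8/3 → sign +
step 2: pivot 1/8 → sign +
signature = (2, 1, 0)

Answer: (2, 1, 0)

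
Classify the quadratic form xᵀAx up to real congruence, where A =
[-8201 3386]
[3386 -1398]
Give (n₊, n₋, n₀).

step 0: pivot -8201 → sign −
step 1: pivot -2/8201 → sign −
signature = (0, 2, 0)

Answer: (0, 2, 0)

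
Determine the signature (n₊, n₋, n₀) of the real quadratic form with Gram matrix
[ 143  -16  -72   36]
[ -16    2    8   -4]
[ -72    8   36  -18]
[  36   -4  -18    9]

step 0: pivot 143 → sign +
step 1: pivot 30/143 → sign +
step 2: pivot -4/15 → sign −
step 3: row/col 3 already zero → sign 0
signature = (2, 1, 1)

Answer: (2, 1, 1)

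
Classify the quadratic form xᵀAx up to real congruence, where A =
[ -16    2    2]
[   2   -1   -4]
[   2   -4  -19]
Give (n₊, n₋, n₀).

Answer: (0, 2, 1)

Derivation:
step 0: pivot -16 → sign −
step 1: pivot -3/4 → sign −
step 2: row/col 2 already zero → sign 0
signature = (0, 2, 1)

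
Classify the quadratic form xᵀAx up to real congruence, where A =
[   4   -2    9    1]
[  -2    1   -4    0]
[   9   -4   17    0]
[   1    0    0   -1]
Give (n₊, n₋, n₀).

Answer: (2, 1, 1)

Derivation:
step 0: pivot 4 → sign +
step 1: pivot -13/4 → sign −
step 2: pivot 1/13 → sign +
step 3: row/col 3 already zero → sign 0
signature = (2, 1, 1)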